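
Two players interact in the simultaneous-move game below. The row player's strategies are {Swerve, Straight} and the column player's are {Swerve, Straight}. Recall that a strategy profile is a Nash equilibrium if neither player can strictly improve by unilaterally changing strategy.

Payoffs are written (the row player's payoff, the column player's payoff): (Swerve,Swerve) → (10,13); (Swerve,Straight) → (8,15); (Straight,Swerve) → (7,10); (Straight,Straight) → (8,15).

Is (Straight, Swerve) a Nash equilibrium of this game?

No

At (Straight, Swerve), the row player earns 7; switching to Swerve would give 10, so the row player would deviate.
The column player earns 10; switching to Straight would give 15, so the column player would deviate.
Since at least one player can profitably deviate, this is not a Nash equilibrium.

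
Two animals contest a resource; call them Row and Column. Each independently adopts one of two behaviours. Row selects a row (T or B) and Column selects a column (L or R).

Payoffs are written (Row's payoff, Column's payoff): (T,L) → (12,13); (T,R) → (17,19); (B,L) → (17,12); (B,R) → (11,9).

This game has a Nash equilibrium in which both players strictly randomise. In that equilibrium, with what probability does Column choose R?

Let y be the probability that Column plays L. In a completely mixed equilibrium, Row must be indifferent between T and B.
Row's expected payoff from T is 12y + 17(1−y); from B it is 17y + 11(1−y).
Setting these equal: −5y + 17 = 6y + 11, so y = 6/11.
Therefore Column plays R with probability 1 − 6/11 = 5/11.

5/11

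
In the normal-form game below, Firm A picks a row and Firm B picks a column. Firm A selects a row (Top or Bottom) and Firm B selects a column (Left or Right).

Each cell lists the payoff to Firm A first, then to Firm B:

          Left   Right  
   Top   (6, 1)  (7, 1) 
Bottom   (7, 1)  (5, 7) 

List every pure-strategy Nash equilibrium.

(Top, Left): Firm A prefers Bottom (7 > 6) — not an equilibrium.
(Top, Right): Firm A gets 7 ≥ 5 from Bottom, and Firm B gets 1 ≥ 1 from Left — Nash equilibrium.
(Bottom, Left): Firm B prefers Right (7 > 1) — not an equilibrium.
(Bottom, Right): Firm A prefers Top (7 > 5) — not an equilibrium.

(Top, Right)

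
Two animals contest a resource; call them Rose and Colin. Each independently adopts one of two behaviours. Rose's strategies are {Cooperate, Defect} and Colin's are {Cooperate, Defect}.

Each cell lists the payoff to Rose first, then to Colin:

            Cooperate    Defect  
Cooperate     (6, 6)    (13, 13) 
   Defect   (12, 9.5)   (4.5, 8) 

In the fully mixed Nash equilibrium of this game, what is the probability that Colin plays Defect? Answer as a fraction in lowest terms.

12/29

Let c be the probability that Colin plays Cooperate. In a completely mixed equilibrium, Rose must be indifferent between Cooperate and Defect.
Rose's expected payoff from Cooperate is 6c + 13(1−c); from Defect it is 12c + 4.5(1−c).
Setting these equal: −7c + 13 = 7.5c + 4.5, so c = 17/29.
Therefore Colin plays Defect with probability 1 − 17/29 = 12/29.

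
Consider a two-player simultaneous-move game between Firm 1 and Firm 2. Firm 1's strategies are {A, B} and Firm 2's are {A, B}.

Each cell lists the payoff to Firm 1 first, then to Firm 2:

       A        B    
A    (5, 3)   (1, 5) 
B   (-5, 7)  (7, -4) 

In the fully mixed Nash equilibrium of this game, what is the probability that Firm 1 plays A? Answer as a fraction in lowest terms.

Let x be the probability that Firm 1 plays A. In a completely mixed equilibrium, Firm 2 must be indifferent between A and B.
Firm 2's expected payoff from A is 3x + 7(1−x); from B it is 5x − 4(1−x).
Setting these equal: −4x + 7 = 9x − 4, so x = 11/13.

11/13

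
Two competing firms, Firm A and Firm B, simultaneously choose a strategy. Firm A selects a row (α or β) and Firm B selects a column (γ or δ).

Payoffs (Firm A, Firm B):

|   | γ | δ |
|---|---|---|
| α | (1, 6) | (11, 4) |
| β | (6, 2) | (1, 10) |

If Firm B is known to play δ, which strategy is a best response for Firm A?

Against δ, Firm A earns 11 from α and 1 from β.
So α is the best response.

α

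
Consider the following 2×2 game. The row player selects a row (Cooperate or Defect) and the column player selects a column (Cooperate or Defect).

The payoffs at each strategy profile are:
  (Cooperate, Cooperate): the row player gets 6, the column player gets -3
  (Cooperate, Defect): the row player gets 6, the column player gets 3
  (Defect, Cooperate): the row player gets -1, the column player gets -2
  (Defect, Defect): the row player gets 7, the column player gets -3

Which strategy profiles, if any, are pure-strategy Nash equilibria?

(Cooperate, Cooperate): the column player prefers Defect (3 > -3) — not an equilibrium.
(Cooperate, Defect): the row player prefers Defect (7 > 6) — not an equilibrium.
(Defect, Cooperate): the row player prefers Cooperate (6 > -1) — not an equilibrium.
(Defect, Defect): the column player prefers Cooperate (-2 > -3) — not an equilibrium.

none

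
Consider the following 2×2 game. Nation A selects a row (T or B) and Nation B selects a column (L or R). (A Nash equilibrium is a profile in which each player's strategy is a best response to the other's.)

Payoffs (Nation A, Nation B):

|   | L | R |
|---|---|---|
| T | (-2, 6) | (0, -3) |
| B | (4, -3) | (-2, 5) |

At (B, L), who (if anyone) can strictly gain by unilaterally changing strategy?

Nation B

Nation A at (B, L) earns 4; deviating to T yields -2 — not better.
Nation B earns -3; deviating to R yields 5 — a strict improvement.
Only Nation B has a strictly profitable deviation.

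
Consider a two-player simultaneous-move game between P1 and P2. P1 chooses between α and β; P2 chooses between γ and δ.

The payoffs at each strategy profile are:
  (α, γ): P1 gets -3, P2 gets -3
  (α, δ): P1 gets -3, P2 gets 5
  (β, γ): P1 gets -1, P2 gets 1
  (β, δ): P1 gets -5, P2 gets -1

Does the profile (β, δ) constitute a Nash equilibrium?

At (β, δ), P1 earns -5; switching to α would give -3, so P1 would deviate.
P2 earns -1; switching to γ would give 1, so P2 would deviate.
Since at least one player can profitably deviate, this is not a Nash equilibrium.

No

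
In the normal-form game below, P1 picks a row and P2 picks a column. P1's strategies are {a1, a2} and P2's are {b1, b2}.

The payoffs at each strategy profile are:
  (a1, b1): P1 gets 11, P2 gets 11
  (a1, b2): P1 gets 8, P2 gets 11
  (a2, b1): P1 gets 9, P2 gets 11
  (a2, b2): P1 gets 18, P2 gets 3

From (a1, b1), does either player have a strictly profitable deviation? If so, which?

P1 at (a1, b1) earns 11; deviating to a2 yields 9 — not better.
P2 earns 11; deviating to b2 yields 11 — not better.
Neither player can strictly improve; the profile is a Nash equilibrium.

Neither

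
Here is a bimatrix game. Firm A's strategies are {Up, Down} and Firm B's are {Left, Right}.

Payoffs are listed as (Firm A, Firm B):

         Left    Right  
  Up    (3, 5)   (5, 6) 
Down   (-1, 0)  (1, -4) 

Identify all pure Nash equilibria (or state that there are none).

(Up, Left): Firm B prefers Right (6 > 5) — not an equilibrium.
(Up, Right): Firm A gets 5 ≥ 1 from Down, and Firm B gets 6 ≥ 5 from Left — Nash equilibrium.
(Down, Left): Firm A prefers Up (3 > -1) — not an equilibrium.
(Down, Right): Firm A prefers Up (5 > 1); Firm B prefers Left (0 > -4) — not an equilibrium.

(Up, Right)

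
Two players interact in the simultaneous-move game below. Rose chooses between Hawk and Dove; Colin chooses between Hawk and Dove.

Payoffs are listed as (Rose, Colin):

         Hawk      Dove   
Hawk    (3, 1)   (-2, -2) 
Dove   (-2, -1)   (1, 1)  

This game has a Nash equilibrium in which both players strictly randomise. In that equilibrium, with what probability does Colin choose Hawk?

3/8

Let y be the probability that Colin plays Hawk. In a completely mixed equilibrium, Rose must be indifferent between Hawk and Dove.
Rose's expected payoff from Hawk is 3y − 2(1−y); from Dove it is −2y + (1−y).
Setting these equal: 5y − 2 = −3y + 1, so y = 3/8.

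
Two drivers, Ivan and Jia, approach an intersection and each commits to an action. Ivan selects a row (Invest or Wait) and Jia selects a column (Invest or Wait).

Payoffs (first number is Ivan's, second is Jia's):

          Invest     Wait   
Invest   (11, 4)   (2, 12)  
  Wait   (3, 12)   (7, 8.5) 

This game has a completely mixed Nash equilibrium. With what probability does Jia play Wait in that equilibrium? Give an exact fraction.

8/13

Let q be the probability that Jia plays Invest. In a completely mixed equilibrium, Ivan must be indifferent between Invest and Wait.
Ivan's expected payoff from Invest is 11q + 2(1−q); from Wait it is 3q + 7(1−q).
Setting these equal: 9q + 2 = −4q + 7, so q = 5/13.
Therefore Jia plays Wait with probability 1 − 5/13 = 8/13.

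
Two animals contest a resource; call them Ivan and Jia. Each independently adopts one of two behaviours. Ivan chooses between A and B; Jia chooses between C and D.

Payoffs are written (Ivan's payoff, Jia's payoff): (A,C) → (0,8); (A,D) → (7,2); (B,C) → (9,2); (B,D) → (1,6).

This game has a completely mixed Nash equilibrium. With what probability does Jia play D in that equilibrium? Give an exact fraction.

3/5

Let q be the probability that Jia plays C. In a completely mixed equilibrium, Ivan must be indifferent between A and B.
Ivan's expected payoff from A is 7(1−q); from B it is 9q + (1−q).
Setting these equal: −7q + 7 = 8q + 1, so q = 2/5.
Therefore Jia plays D with probability 1 − 2/5 = 3/5.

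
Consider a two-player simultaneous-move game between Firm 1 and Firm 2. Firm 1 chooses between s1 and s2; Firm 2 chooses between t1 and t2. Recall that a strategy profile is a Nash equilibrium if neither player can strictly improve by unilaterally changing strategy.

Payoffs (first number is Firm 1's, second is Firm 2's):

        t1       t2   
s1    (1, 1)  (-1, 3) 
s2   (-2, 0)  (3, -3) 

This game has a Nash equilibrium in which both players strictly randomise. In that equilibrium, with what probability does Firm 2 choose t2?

3/7

Let c be the probability that Firm 2 plays t1. In a completely mixed equilibrium, Firm 1 must be indifferent between s1 and s2.
Firm 1's expected payoff from s1 is c − (1−c); from s2 it is −2c + 3(1−c).
Setting these equal: 2c − 1 = −5c + 3, so c = 4/7.
Therefore Firm 2 plays t2 with probability 1 − 4/7 = 3/7.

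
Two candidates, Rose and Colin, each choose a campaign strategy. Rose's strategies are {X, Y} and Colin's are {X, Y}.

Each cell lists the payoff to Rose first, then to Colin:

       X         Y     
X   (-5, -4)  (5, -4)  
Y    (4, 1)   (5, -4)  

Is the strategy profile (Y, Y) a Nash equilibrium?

No

At (Y, Y), Rose earns 5; switching to X would give 5, so Rose has no profitable deviation.
Colin earns -4; switching to X would give 1, so Colin would deviate.
Since at least one player can profitably deviate, this is not a Nash equilibrium.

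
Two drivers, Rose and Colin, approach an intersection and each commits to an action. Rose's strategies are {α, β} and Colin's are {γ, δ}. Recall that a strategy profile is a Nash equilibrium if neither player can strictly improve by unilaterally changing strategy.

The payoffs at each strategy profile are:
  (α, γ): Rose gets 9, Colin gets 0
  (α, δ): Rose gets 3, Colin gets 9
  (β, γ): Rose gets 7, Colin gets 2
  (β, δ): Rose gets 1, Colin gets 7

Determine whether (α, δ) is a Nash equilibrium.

Yes

At (α, δ), Rose earns 3; switching to β would give 1, so Rose has no profitable deviation.
Colin earns 9; switching to γ would give 0, so Colin has no profitable deviation.
Neither player can gain by a unilateral deviation, so this profile is a Nash equilibrium.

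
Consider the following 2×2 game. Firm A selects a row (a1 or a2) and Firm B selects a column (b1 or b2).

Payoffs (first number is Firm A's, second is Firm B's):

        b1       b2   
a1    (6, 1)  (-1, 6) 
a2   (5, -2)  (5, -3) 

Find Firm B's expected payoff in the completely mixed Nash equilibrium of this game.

First find x, the probability Firm A plays a1, from Firm B's indifference between b1 and b2: x − 2(1−x) = 6x − 3(1−x), giving x = 1/6.
Since Firm B is indifferent in equilibrium, Firm B's expected payoff equals the payoff from either column against (1/6, 5/6). Using b1: (1/6) − 2(5/6) = -3/2.

-3/2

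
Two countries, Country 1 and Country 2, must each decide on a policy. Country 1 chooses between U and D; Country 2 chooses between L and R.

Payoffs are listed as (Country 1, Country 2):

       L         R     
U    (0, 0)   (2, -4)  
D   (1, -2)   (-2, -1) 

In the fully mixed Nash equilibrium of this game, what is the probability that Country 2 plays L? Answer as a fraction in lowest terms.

Let c be the probability that Country 2 plays L. In a completely mixed equilibrium, Country 1 must be indifferent between U and D.
Country 1's expected payoff from U is 2(1−c); from D it is c − 2(1−c).
Setting these equal: −2c + 2 = 3c − 2, so c = 4/5.

4/5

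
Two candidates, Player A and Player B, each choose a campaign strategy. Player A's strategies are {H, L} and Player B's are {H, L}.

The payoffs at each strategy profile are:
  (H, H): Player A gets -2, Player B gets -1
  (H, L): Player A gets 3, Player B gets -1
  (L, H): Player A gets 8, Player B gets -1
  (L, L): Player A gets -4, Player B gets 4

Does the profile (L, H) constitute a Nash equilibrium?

At (L, H), Player A earns 8; switching to H would give -2, so Player A has no profitable deviation.
Player B earns -1; switching to L would give 4, so Player B would deviate.
Since at least one player can profitably deviate, this is not a Nash equilibrium.

No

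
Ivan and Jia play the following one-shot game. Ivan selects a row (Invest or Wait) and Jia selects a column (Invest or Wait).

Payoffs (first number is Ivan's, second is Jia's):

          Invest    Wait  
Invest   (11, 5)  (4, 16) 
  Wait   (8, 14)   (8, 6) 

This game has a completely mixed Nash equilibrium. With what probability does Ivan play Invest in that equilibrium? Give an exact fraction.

Let x be the probability that Ivan plays Invest. In a completely mixed equilibrium, Jia must be indifferent between Invest and Wait.
Jia's expected payoff from Invest is 5x + 14(1−x); from Wait it is 16x + 6(1−x).
Setting these equal: −9x + 14 = 10x + 6, so x = 8/19.

8/19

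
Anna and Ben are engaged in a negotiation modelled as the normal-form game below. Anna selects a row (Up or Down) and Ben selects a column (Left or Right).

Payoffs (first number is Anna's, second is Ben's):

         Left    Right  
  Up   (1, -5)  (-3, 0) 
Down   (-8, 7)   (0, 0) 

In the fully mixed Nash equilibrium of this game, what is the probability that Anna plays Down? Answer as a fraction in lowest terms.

Let r be the probability that Anna plays Up. In a completely mixed equilibrium, Ben must be indifferent between Left and Right.
Ben's expected payoff from Left is −5r + 7(1−r); from Right it is 0.
Setting these equal: −12r + 7 = 0, so r = 7/12.
Therefore Anna plays Down with probability 1 − 7/12 = 5/12.

5/12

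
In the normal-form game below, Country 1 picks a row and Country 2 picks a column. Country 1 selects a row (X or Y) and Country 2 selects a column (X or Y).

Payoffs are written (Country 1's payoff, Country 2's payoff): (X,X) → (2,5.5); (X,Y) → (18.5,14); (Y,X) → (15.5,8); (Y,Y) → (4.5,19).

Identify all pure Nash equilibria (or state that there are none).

(X, X): Country 1 prefers Y (15.5 > 2); Country 2 prefers Y (14 > 5.5) — not an equilibrium.
(X, Y): Country 1 gets 18.5 ≥ 4.5 from Y, and Country 2 gets 14 ≥ 5.5 from X — Nash equilibrium.
(Y, X): Country 2 prefers Y (19 > 8) — not an equilibrium.
(Y, Y): Country 1 prefers X (18.5 > 4.5) — not an equilibrium.

(X, Y)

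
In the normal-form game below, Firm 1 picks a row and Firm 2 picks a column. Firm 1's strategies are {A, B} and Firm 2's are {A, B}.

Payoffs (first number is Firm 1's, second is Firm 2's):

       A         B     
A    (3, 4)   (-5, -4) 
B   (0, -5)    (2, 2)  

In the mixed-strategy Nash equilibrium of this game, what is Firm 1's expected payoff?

3/5

First find y, the probability Firm 2 plays A, from Firm 1's indifference between A and B: 3y − 5(1−y) = 2(1−y), giving y = 7/10.
Since Firm 1 is indifferent in equilibrium, Firm 1's expected payoff equals the payoff from either row against (7/10, 3/10). Using A: 3(7/10) − 5(3/10) = 3/5.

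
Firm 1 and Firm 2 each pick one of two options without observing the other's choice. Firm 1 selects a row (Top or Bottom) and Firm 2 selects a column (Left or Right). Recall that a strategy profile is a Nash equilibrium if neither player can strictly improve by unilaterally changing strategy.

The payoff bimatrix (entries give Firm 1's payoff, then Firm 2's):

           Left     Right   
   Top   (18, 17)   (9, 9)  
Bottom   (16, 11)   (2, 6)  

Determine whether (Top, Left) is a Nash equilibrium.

Yes

At (Top, Left), Firm 1 earns 18; switching to Bottom would give 16, so Firm 1 has no profitable deviation.
Firm 2 earns 17; switching to Right would give 9, so Firm 2 has no profitable deviation.
Neither player can gain by a unilateral deviation, so this profile is a Nash equilibrium.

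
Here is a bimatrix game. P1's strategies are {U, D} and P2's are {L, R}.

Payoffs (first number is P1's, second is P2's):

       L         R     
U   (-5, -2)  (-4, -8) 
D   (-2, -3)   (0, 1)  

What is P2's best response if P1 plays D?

Against D, P2 earns -3 from L and 1 from R.
So R is the best response.

R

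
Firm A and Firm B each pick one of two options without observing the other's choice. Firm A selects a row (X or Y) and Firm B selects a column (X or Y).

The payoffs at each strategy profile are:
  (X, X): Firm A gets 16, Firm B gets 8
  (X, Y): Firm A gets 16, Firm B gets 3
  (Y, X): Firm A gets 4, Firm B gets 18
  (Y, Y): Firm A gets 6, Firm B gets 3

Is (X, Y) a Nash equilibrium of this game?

At (X, Y), Firm A earns 16; switching to Y would give 6, so Firm A has no profitable deviation.
Firm B earns 3; switching to X would give 8, so Firm B would deviate.
Since at least one player can profitably deviate, this is not a Nash equilibrium.

No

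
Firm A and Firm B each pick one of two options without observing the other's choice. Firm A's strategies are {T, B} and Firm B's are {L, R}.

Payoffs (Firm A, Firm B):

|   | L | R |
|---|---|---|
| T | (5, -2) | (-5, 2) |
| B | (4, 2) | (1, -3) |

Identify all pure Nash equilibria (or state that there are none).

(T, L): Firm B prefers R (2 > -2) — not an equilibrium.
(T, R): Firm A prefers B (1 > -5) — not an equilibrium.
(B, L): Firm A prefers T (5 > 4) — not an equilibrium.
(B, R): Firm B prefers L (2 > -3) — not an equilibrium.

none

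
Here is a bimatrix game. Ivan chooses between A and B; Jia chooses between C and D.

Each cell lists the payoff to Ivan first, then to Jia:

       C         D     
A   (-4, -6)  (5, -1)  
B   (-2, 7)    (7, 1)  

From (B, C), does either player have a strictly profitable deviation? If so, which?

Neither

Ivan at (B, C) earns -2; deviating to A yields -4 — not better.
Jia earns 7; deviating to D yields 1 — not better.
Neither player can strictly improve; the profile is a Nash equilibrium.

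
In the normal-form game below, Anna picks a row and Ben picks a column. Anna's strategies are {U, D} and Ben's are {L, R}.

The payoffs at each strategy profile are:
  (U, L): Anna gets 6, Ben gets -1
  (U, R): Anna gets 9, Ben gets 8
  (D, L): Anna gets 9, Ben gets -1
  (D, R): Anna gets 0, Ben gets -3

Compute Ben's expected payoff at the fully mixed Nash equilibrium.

First find p, the probability Anna plays U, from Ben's indifference between L and R: −p − (1−p) = 8p − 3(1−p), giving p = 2/11.
Since Ben is indifferent in equilibrium, Ben's expected payoff equals the payoff from either column against (2/11, 9/11). Using L: −(2/11) − (9/11) = -1.

-1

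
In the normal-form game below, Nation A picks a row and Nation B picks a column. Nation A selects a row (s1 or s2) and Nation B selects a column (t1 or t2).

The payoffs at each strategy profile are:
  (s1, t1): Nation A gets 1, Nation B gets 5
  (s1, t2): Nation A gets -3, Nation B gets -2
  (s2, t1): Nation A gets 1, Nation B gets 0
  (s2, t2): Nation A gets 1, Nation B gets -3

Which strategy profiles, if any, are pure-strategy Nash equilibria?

(s1, t1): Nation A gets 1 ≥ 1 from s2, and Nation B gets 5 ≥ -2 from t2 — Nash equilibrium.
(s1, t2): Nation A prefers s2 (1 > -3); Nation B prefers t1 (5 > -2) — not an equilibrium.
(s2, t1): Nation A gets 1 ≥ 1 from s1, and Nation B gets 0 ≥ -3 from t2 — Nash equilibrium.
(s2, t2): Nation B prefers t1 (0 > -3) — not an equilibrium.

(s1, t1) and (s2, t1)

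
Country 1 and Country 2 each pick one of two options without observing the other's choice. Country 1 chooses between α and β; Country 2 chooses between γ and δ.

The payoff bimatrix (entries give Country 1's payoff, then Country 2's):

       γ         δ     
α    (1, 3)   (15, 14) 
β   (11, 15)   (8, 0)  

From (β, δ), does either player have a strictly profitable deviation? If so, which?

Country 1 at (β, δ) earns 8; deviating to α yields 15 — a strict improvement.
Country 2 earns 0; deviating to γ yields 15 — a strict improvement.
Both Country 1 and Country 2 have strictly profitable deviations.

Both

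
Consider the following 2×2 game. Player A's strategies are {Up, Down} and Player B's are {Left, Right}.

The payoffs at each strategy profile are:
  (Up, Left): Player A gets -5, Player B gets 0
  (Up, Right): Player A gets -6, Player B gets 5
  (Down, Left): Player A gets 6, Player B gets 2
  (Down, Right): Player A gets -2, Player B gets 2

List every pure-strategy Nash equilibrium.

(Up, Left): Player A prefers Down (6 > -5); Player B prefers Right (5 > 0) — not an equilibrium.
(Up, Right): Player A prefers Down (-2 > -6) — not an equilibrium.
(Down, Left): Player A gets 6 ≥ -5 from Up, and Player B gets 2 ≥ 2 from Right — Nash equilibrium.
(Down, Right): Player A gets -2 ≥ -6 from Up, and Player B gets 2 ≥ 2 from Left — Nash equilibrium.

(Down, Left) and (Down, Right)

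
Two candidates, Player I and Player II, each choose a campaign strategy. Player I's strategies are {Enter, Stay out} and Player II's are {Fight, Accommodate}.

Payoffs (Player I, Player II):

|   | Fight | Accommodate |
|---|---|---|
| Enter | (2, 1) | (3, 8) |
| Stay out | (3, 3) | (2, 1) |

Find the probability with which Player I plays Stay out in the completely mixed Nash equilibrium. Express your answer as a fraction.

7/9

Let r be the probability that Player I plays Enter. In a completely mixed equilibrium, Player II must be indifferent between Fight and Accommodate.
Player II's expected payoff from Fight is r + 3(1−r); from Accommodate it is 8r + (1−r).
Setting these equal: −2r + 3 = 7r + 1, so r = 2/9.
Therefore Player I plays Stay out with probability 1 − 2/9 = 7/9.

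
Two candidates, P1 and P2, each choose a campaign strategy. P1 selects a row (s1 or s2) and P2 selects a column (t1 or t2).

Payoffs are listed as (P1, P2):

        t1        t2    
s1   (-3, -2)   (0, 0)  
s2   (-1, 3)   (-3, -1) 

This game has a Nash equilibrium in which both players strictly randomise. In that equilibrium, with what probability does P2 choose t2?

2/5

Let q be the probability that P2 plays t1. In a completely mixed equilibrium, P1 must be indifferent between s1 and s2.
P1's expected payoff from s1 is −3q; from s2 it is −q − 3(1−q).
Setting these equal: −3q = 2q − 3, so q = 3/5.
Therefore P2 plays t2 with probability 1 − 3/5 = 2/5.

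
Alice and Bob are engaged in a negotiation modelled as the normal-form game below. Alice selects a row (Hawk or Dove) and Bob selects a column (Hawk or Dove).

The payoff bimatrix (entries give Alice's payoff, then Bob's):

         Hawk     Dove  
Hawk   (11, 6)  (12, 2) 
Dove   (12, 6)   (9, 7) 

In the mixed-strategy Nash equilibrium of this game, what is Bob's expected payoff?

6

First find p, the probability Alice plays Hawk, from Bob's indifference between Hawk and Dove: 6p + 6(1−p) = 2p + 7(1−p), giving p = 1/5.
Since Bob is indifferent in equilibrium, Bob's expected payoff equals the payoff from either column against (1/5, 4/5). Using Hawk: 6(1/5) + 6(4/5) = 6.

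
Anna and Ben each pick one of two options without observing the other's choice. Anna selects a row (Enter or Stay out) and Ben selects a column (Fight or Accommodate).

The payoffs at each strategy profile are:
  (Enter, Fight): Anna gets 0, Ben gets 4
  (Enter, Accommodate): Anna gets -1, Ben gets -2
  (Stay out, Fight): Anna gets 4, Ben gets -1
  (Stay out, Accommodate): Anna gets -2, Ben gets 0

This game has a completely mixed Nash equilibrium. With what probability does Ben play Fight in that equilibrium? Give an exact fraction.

1/5

Let y be the probability that Ben plays Fight. In a completely mixed equilibrium, Anna must be indifferent between Enter and Stay out.
Anna's expected payoff from Enter is −(1−y); from Stay out it is 4y − 2(1−y).
Setting these equal: y − 1 = 6y − 2, so y = 1/5.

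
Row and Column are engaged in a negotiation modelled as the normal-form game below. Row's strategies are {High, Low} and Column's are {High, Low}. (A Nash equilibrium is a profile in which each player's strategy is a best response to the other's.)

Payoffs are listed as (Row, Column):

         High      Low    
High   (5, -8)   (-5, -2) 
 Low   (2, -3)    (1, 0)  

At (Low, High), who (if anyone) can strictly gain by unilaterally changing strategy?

Both

Row at (Low, High) earns 2; deviating to High yields 5 — a strict improvement.
Column earns -3; deviating to Low yields 0 — a strict improvement.
Both Row and Column have strictly profitable deviations.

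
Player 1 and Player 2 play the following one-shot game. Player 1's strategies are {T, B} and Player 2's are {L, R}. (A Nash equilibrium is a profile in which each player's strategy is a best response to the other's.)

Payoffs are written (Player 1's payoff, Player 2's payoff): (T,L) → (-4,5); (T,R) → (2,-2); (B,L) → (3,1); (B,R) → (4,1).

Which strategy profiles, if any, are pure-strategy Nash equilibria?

(T, L): Player 1 prefers B (3 > -4) — not an equilibrium.
(T, R): Player 1 prefers B (4 > 2); Player 2 prefers L (5 > -2) — not an equilibrium.
(B, L): Player 1 gets 3 ≥ -4 from T, and Player 2 gets 1 ≥ 1 from R — Nash equilibrium.
(B, R): Player 1 gets 4 ≥ 2 from T, and Player 2 gets 1 ≥ 1 from L — Nash equilibrium.

(B, L) and (B, R)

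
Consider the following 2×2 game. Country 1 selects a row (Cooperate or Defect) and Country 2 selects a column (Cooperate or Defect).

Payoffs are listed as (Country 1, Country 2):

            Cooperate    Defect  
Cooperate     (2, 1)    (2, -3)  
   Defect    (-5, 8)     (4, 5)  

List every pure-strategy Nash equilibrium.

(Cooperate, Cooperate)

(Cooperate, Cooperate): Country 1 gets 2 ≥ -5 from Defect, and Country 2 gets 1 ≥ -3 from Defect — Nash equilibrium.
(Cooperate, Defect): Country 1 prefers Defect (4 > 2); Country 2 prefers Cooperate (1 > -3) — not an equilibrium.
(Defect, Cooperate): Country 1 prefers Cooperate (2 > -5) — not an equilibrium.
(Defect, Defect): Country 2 prefers Cooperate (8 > 5) — not an equilibrium.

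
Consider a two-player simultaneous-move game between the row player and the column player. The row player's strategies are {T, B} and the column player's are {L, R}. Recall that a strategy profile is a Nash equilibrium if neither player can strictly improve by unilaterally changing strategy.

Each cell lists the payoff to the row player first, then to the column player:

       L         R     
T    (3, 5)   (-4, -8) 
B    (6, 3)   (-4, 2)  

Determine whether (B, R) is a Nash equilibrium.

At (B, R), the row player earns -4; switching to T would give -4, so the row player has no profitable deviation.
The column player earns 2; switching to L would give 3, so the column player would deviate.
Since at least one player can profitably deviate, this is not a Nash equilibrium.

No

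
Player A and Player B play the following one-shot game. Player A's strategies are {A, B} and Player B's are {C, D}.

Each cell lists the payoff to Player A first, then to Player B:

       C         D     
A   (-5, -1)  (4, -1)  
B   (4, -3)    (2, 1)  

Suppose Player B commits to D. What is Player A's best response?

A

Against D, Player A earns 4 from A and 2 from B.
So A is the best response.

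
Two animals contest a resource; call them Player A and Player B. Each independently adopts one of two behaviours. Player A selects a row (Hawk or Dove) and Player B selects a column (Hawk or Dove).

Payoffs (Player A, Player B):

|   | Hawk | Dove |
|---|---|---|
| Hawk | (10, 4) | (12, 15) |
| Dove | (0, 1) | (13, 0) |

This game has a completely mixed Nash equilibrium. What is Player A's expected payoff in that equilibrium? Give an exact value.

First find y, the probability Player B plays Hawk, from Player A's indifference between Hawk and Dove: 10y + 12(1−y) = 13(1−y), giving y = 1/11.
Since Player A is indifferent in equilibrium, Player A's expected payoff equals the payoff from either row against (1/11, 10/11). Using Hawk: 10(1/11) + 12(10/11) = 130/11.

130/11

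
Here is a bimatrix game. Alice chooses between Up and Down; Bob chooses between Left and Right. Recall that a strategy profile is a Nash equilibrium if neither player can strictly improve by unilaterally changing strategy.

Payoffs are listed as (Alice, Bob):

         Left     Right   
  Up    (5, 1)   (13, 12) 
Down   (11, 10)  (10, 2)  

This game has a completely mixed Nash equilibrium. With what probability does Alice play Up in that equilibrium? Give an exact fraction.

Let p be the probability that Alice plays Up. In a completely mixed equilibrium, Bob must be indifferent between Left and Right.
Bob's expected payoff from Left is p + 10(1−p); from Right it is 12p + 2(1−p).
Setting these equal: −9p + 10 = 10p + 2, so p = 8/19.

8/19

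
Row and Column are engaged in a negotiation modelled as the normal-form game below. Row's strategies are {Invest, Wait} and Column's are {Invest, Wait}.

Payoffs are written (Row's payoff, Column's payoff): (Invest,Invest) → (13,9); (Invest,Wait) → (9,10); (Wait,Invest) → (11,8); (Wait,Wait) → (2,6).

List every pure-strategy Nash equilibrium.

(Invest, Invest): Column prefers Wait (10 > 9) — not an equilibrium.
(Invest, Wait): Row gets 9 ≥ 2 from Wait, and Column gets 10 ≥ 9 from Invest — Nash equilibrium.
(Wait, Invest): Row prefers Invest (13 > 11) — not an equilibrium.
(Wait, Wait): Row prefers Invest (9 > 2); Column prefers Invest (8 > 6) — not an equilibrium.

(Invest, Wait)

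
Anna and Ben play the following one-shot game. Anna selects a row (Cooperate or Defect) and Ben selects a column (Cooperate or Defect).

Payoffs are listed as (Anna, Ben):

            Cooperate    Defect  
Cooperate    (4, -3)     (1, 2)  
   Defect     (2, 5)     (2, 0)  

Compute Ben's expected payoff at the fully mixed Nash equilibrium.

First find x, the probability Anna plays Cooperate, from Ben's indifference between Cooperate and Defect: −3x + 5(1−x) = 2x, giving x = 1/2.
Since Ben is indifferent in equilibrium, Ben's expected payoff equals the payoff from either column against (1/2, 1/2). Using Cooperate: −3(1/2) + 5(1/2) = 1.

1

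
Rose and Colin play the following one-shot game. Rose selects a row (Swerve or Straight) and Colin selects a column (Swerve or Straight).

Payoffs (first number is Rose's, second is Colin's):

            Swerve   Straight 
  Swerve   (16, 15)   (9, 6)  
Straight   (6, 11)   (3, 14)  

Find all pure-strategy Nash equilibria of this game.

(Swerve, Swerve)

(Swerve, Swerve): Rose gets 16 ≥ 6 from Straight, and Colin gets 15 ≥ 6 from Straight — Nash equilibrium.
(Swerve, Straight): Colin prefers Swerve (15 > 6) — not an equilibrium.
(Straight, Swerve): Rose prefers Swerve (16 > 6); Colin prefers Straight (14 > 11) — not an equilibrium.
(Straight, Straight): Rose prefers Swerve (9 > 3) — not an equilibrium.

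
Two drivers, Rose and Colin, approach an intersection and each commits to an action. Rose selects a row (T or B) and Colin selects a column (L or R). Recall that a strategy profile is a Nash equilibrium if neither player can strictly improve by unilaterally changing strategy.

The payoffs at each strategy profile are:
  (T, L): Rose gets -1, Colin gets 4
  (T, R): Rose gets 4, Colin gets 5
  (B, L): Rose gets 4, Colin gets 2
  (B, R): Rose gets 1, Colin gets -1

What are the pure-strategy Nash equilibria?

(T, L): Rose prefers B (4 > -1); Colin prefers R (5 > 4) — not an equilibrium.
(T, R): Rose gets 4 ≥ 1 from B, and Colin gets 5 ≥ 4 from L — Nash equilibrium.
(B, L): Rose gets 4 ≥ -1 from T, and Colin gets 2 ≥ -1 from R — Nash equilibrium.
(B, R): Rose prefers T (4 > 1); Colin prefers L (2 > -1) — not an equilibrium.

(T, R) and (B, L)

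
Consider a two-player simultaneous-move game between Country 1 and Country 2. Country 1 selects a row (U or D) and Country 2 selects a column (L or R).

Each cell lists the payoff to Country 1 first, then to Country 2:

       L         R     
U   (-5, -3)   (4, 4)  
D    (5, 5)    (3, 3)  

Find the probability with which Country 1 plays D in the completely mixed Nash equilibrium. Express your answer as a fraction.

7/9

Let x be the probability that Country 1 plays U. In a completely mixed equilibrium, Country 2 must be indifferent between L and R.
Country 2's expected payoff from L is −3x + 5(1−x); from R it is 4x + 3(1−x).
Setting these equal: −8x + 5 = x + 3, so x = 2/9.
Therefore Country 1 plays D with probability 1 − 2/9 = 7/9.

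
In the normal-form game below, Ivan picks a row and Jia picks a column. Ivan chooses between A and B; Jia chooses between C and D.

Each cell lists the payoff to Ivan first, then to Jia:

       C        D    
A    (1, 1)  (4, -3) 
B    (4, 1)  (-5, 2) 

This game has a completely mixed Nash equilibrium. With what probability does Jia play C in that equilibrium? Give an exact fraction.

Let q be the probability that Jia plays C. In a completely mixed equilibrium, Ivan must be indifferent between A and B.
Ivan's expected payoff from A is q + 4(1−q); from B it is 4q − 5(1−q).
Setting these equal: −3q + 4 = 9q − 5, so q = 3/4.

3/4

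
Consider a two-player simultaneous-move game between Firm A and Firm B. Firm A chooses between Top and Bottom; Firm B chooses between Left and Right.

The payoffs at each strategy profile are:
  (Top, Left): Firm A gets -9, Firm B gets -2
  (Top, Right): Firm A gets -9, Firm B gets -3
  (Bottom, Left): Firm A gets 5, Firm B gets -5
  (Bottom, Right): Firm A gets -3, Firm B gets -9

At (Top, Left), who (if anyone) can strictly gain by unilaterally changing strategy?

Firm A at (Top, Left) earns -9; deviating to Bottom yields 5 — a strict improvement.
Firm B earns -2; deviating to Right yields -3 — not better.
Only Firm A has a strictly profitable deviation.

Firm A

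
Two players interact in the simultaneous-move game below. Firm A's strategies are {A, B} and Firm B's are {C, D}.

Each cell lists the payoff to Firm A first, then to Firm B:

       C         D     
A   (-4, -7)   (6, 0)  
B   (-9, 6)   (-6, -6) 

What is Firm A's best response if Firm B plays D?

Against D, Firm A earns 6 from A and -6 from B.
So A is the best response.

A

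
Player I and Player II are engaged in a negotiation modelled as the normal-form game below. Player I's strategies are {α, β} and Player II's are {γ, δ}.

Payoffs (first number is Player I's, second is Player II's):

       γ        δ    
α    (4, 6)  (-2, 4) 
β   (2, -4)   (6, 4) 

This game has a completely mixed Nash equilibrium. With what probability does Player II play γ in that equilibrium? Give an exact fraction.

Let q be the probability that Player II plays γ. In a completely mixed equilibrium, Player I must be indifferent between α and β.
Player I's expected payoff from α is 4q − 2(1−q); from β it is 2q + 6(1−q).
Setting these equal: 6q − 2 = −4q + 6, so q = 4/5.

4/5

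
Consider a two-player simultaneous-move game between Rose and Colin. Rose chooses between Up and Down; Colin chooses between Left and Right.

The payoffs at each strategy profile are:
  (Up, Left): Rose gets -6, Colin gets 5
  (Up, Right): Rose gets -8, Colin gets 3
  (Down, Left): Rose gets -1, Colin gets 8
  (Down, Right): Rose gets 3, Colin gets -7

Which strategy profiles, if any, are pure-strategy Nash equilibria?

(Up, Left): Rose prefers Down (-1 > -6) — not an equilibrium.
(Up, Right): Rose prefers Down (3 > -8); Colin prefers Left (5 > 3) — not an equilibrium.
(Down, Left): Rose gets -1 ≥ -6 from Up, and Colin gets 8 ≥ -7 from Right — Nash equilibrium.
(Down, Right): Colin prefers Left (8 > -7) — not an equilibrium.

(Down, Left)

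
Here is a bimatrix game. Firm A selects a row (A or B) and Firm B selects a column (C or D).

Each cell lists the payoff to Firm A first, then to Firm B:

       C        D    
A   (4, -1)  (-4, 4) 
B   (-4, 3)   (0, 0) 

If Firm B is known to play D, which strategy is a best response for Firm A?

B

Against D, Firm A earns -4 from A and 0 from B.
So B is the best response.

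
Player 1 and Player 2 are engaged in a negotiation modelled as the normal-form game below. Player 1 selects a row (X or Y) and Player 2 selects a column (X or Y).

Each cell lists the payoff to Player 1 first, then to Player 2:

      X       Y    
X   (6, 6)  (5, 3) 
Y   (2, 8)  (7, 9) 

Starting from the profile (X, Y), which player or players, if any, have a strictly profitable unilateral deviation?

Both

Player 1 at (X, Y) earns 5; deviating to Y yields 7 — a strict improvement.
Player 2 earns 3; deviating to X yields 6 — a strict improvement.
Both Player 1 and Player 2 have strictly profitable deviations.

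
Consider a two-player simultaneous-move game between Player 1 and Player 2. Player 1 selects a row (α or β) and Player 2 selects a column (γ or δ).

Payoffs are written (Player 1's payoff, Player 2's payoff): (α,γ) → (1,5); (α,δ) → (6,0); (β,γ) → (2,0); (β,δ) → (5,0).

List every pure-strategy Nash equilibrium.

(β, γ)

(α, γ): Player 1 prefers β (2 > 1) — not an equilibrium.
(α, δ): Player 2 prefers γ (5 > 0) — not an equilibrium.
(β, γ): Player 1 gets 2 ≥ 1 from α, and Player 2 gets 0 ≥ 0 from δ — Nash equilibrium.
(β, δ): Player 1 prefers α (6 > 5) — not an equilibrium.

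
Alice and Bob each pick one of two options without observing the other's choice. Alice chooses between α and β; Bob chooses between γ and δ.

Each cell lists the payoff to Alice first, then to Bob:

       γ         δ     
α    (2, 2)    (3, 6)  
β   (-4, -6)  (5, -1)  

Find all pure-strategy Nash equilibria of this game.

(α, γ): Bob prefers δ (6 > 2) — not an equilibrium.
(α, δ): Alice prefers β (5 > 3) — not an equilibrium.
(β, γ): Alice prefers α (2 > -4); Bob prefers δ (-1 > -6) — not an equilibrium.
(β, δ): Alice gets 5 ≥ 3 from α, and Bob gets -1 ≥ -6 from γ — Nash equilibrium.

(β, δ)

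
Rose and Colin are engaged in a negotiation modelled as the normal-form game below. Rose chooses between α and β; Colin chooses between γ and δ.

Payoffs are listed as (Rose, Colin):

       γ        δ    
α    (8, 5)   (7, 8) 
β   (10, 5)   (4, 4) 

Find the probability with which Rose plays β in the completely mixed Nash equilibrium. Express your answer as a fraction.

3/4

Let r be the probability that Rose plays α. In a completely mixed equilibrium, Colin must be indifferent between γ and δ.
Colin's expected payoff from γ is 5r + 5(1−r); from δ it is 8r + 4(1−r).
Setting these equal: 5 = 4r + 4, so r = 1/4.
Therefore Rose plays β with probability 1 − 1/4 = 3/4.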